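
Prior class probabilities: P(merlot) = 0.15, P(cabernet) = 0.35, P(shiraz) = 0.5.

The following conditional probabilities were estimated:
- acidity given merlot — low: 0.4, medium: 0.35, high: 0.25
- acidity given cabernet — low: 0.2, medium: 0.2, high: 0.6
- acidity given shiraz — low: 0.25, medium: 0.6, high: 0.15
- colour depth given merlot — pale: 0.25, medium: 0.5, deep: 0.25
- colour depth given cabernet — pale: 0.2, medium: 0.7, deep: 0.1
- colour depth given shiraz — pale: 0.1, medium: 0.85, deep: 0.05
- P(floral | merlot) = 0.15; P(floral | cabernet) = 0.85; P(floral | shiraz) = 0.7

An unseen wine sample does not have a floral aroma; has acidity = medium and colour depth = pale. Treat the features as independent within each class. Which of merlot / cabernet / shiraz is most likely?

merlot

merlot: 0.15 × 0.35 × 0.25 × (1−0.15) = 0.01115625
cabernet: 0.35 × 0.2 × 0.2 × (1−0.85) = 0.0021
shiraz: 0.5 × 0.6 × 0.1 × (1−0.7) = 0.009
Highest score → merlot.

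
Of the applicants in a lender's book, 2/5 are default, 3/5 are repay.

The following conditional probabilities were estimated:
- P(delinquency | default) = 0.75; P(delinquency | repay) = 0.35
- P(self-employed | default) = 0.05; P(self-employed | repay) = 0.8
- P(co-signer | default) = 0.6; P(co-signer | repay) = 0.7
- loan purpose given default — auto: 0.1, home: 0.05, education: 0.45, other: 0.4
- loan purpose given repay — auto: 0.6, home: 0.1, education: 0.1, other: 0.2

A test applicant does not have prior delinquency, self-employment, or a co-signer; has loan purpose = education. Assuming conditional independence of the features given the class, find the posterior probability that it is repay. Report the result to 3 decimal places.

default: 0.4 × (1−0.75) × (1−0.05) × (1−0.6) × 0.45 = 0.0171
repay: 0.6 × (1−0.35) × (1−0.8) × (1−0.7) × 0.1 = 0.00234
P(repay | x) = 0.00234 / 0.01944 ≈ 0.120

0.120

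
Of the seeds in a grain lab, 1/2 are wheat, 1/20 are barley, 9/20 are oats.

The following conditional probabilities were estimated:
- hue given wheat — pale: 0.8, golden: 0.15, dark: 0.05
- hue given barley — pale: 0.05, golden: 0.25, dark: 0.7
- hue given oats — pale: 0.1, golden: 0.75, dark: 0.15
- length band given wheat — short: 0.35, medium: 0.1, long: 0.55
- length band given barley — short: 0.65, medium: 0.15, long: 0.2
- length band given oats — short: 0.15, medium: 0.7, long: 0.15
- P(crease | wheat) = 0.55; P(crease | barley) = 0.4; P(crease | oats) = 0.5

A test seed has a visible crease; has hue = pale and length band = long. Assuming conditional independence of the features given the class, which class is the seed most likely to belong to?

wheat: 0.5 × 0.8 × 0.55 × 0.55 = 0.121
barley: 0.05 × 0.05 × 0.2 × 0.4 = 0.0002
oats: 0.45 × 0.1 × 0.15 × 0.5 = 0.003375
Highest score → wheat.

wheat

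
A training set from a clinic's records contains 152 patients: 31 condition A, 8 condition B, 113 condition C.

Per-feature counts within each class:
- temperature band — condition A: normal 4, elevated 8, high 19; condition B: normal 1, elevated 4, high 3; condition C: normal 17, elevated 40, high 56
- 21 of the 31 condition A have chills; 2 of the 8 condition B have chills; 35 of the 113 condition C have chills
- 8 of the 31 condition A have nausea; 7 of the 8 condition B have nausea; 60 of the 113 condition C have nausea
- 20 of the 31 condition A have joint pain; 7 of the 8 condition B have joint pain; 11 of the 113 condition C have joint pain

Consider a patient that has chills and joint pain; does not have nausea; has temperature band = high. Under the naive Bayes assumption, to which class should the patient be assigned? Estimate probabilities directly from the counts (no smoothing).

condition A: (31/152) × (19/31) × (21/31) × (23/31) × (20/31) ≈ 0.0405324
condition B: (8/152) × (3/8) × (2/8) × (1/8) × (7/8) ≈ 0.000539679
condition C: (113/152) × (56/113) × (35/113) × (53/113) × (11/113) ≈ 0.0052101
Highest score → condition A.

condition A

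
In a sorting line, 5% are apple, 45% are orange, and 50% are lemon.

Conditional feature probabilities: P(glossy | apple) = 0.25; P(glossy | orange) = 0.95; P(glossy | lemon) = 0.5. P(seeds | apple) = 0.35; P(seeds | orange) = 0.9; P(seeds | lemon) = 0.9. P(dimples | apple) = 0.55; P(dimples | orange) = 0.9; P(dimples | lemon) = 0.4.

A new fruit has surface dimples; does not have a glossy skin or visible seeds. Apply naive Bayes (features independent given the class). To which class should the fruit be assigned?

apple: 0.05 × (1−0.25) × (1−0.35) × 0.55 = 0.01340625
orange: 0.45 × (1−0.95) × (1−0.9) × 0.9 = 0.002025
lemon: 0.5 × (1−0.5) × (1−0.9) × 0.4 = 0.01
Highest score → apple.

apple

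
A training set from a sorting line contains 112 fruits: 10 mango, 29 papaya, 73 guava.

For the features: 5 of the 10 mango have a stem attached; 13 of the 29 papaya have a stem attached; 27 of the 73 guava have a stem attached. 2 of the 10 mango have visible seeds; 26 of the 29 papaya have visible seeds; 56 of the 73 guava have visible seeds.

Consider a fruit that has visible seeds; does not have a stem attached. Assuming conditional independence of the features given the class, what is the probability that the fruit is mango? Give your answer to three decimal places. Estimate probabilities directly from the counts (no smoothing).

mango: (10/112) × (5/10) × (2/10) ≈ 0.00892857
papaya: (29/112) × (16/29) × (26/29) ≈ 0.128079
guava: (73/112) × (46/73) × (56/73) ≈ 0.315068
P(mango | x) = 0.00892857 / 0.45207557 ≈ 0.020

0.020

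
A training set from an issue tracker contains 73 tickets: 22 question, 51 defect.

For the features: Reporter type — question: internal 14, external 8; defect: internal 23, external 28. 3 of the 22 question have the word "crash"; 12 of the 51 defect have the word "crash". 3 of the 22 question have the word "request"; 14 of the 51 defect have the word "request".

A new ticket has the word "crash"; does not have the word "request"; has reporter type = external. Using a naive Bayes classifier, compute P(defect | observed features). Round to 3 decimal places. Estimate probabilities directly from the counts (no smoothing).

0.835

question: (22/73) × (8/22) × (3/22) × (19/22) ≈ 0.0129061
defect: (51/73) × (28/51) × (12/51) × (37/51) ≈ 0.0654753
P(defect | x) = 0.0654753 / 0.0783814 ≈ 0.835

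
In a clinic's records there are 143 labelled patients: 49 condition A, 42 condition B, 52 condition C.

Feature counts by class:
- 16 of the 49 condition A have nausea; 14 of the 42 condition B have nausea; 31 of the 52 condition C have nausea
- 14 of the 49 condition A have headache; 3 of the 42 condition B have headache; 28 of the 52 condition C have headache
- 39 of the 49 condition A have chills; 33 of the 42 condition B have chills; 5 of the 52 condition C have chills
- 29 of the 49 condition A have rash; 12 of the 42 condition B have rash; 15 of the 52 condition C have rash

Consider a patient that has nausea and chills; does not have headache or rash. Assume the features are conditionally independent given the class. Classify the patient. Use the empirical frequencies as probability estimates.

condition B

condition A: (49/143) × (16/49) × (35/49) × (39/49) × (20/49) ≈ 0.0259632
condition B: (42/143) × (14/42) × (39/42) × (33/42) × (30/42) ≈ 0.0510204
condition C: (52/143) × (31/52) × (24/52) × (5/52) × (37/52) ≈ 0.0068454
Highest score → condition B.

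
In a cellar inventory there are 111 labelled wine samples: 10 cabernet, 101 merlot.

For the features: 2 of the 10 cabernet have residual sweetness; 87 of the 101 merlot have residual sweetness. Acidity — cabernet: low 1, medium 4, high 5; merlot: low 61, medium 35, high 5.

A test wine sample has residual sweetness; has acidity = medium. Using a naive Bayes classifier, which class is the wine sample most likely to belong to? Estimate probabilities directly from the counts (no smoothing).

merlot

cabernet: (10/111) × (2/10) × (4/10) ≈ 0.00720721
merlot: (101/111) × (87/101) × (35/101) ≈ 0.271608
Highest score → merlot.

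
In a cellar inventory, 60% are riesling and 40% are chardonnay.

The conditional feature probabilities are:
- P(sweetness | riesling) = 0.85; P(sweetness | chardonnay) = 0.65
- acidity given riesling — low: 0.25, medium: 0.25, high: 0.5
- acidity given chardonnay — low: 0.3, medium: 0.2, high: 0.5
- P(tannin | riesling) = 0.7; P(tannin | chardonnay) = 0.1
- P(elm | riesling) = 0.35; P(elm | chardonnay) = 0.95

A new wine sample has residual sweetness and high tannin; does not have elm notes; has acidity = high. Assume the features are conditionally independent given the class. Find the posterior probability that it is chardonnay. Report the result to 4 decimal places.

riesling: 0.6 × 0.85 × 0.5 × 0.7 × (1−0.35) = 0.116025
chardonnay: 0.4 × 0.65 × 0.5 × 0.1 × (1−0.95) = 0.00065
P(chardonnay | x) = 0.00065 / 0.116675 ≈ 0.0056

0.0056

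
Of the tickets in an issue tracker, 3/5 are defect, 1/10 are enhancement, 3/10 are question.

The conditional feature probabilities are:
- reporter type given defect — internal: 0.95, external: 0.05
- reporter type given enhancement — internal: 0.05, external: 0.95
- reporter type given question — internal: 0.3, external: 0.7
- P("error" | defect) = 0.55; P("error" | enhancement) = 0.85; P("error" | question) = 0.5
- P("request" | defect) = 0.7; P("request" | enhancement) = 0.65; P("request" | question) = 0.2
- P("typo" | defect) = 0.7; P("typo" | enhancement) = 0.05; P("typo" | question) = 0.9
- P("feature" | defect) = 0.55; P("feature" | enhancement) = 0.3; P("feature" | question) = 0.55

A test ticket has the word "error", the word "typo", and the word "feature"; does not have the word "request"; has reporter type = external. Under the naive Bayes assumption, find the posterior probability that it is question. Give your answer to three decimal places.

defect: 0.6 × 0.05 × 0.55 × (1−0.7) × 0.7 × 0.55 = 0.00190575
enhancement: 0.1 × 0.95 × 0.85 × (1−0.65) × 0.05 × 0.3 = 0.0004239375
question: 0.3 × 0.7 × 0.5 × (1−0.2) × 0.9 × 0.55 = 0.04158
P(question | x) = 0.04158 / 0.0439096875 ≈ 0.947

0.947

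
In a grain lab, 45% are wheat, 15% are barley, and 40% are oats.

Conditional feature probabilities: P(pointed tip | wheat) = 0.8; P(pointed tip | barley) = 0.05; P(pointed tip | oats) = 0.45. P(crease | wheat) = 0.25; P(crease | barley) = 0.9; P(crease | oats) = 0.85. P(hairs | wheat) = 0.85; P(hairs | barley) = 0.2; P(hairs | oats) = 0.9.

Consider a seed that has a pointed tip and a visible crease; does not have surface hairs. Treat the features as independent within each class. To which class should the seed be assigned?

oats

wheat: 0.45 × 0.8 × 0.25 × (1−0.85) = 0.0135
barley: 0.15 × 0.05 × 0.9 × (1−0.2) = 0.0054
oats: 0.4 × 0.45 × 0.85 × (1−0.9) = 0.0153
Highest score → oats.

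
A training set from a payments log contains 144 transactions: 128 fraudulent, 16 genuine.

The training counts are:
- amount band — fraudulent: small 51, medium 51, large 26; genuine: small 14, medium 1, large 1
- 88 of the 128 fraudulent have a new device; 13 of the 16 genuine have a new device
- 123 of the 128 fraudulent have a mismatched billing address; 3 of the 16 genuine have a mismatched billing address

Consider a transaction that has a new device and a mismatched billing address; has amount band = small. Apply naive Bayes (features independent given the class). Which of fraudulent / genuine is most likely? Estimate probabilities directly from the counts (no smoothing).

fraudulent: (128/144) × (51/128) × (88/128) × (123/128) = 0.233978271484375
genuine: (16/144) × (14/16) × (13/16) × (3/16) ≈ 0.0148112
Highest score → fraudulent.

fraudulent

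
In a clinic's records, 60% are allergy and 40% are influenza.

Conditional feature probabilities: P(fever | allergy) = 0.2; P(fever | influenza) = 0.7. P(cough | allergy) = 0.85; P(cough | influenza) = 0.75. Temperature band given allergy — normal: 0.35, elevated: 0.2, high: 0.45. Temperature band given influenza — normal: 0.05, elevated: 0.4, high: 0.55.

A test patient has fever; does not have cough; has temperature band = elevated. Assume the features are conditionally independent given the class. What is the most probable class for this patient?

influenza

allergy: 0.6 × 0.2 × (1−0.85) × 0.2 = 0.0036
influenza: 0.4 × 0.7 × (1−0.75) × 0.4 = 0.028
Highest score → influenza.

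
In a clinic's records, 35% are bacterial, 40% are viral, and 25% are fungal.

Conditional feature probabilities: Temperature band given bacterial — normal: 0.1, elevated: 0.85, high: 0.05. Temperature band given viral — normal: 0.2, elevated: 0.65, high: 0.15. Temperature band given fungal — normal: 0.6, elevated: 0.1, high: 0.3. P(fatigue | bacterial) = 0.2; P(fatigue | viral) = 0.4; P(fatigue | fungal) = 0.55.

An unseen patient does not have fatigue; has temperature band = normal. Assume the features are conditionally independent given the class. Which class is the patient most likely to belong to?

bacterial: 0.35 × 0.1 × (1−0.2) = 0.028
viral: 0.4 × 0.2 × (1−0.4) = 0.048
fungal: 0.25 × 0.6 × (1−0.55) = 0.0675
Highest score → fungal.

fungal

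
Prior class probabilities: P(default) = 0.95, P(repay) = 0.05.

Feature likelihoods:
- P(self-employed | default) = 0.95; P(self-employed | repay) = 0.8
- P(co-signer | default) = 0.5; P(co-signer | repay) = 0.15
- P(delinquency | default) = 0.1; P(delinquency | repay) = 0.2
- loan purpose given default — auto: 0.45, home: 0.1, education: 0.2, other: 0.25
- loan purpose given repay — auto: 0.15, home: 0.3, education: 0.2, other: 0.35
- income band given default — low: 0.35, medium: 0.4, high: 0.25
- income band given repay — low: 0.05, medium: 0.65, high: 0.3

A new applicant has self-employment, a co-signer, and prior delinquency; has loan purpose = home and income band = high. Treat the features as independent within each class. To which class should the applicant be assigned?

default

default: 0.95 × 0.95 × 0.5 × 0.1 × 0.1 × 0.25 = 0.001128125
repay: 0.05 × 0.8 × 0.15 × 0.2 × 0.3 × 0.3 = 0.000108
Highest score → default.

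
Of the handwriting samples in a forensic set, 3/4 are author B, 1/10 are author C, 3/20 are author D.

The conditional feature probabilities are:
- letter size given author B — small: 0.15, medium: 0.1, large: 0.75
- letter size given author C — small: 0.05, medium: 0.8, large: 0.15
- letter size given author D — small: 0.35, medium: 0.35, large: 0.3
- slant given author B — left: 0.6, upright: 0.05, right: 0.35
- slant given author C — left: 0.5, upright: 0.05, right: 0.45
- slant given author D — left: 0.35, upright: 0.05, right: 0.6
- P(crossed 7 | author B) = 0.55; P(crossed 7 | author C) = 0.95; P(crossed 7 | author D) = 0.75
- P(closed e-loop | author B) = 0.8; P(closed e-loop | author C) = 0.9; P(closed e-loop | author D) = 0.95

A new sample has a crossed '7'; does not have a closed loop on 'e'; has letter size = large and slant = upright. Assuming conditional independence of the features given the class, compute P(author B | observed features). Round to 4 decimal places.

author B: 0.75 × 0.75 × 0.05 × 0.55 × (1−0.8) = 0.00309375
author C: 0.1 × 0.15 × 0.05 × 0.95 × (1−0.9) = 0.00007125
author D: 0.15 × 0.3 × 0.05 × 0.75 × (1−0.95) = 0.000084375
P(author B | x) = 0.00309375 / 0.003249375 ≈ 0.9521

0.9521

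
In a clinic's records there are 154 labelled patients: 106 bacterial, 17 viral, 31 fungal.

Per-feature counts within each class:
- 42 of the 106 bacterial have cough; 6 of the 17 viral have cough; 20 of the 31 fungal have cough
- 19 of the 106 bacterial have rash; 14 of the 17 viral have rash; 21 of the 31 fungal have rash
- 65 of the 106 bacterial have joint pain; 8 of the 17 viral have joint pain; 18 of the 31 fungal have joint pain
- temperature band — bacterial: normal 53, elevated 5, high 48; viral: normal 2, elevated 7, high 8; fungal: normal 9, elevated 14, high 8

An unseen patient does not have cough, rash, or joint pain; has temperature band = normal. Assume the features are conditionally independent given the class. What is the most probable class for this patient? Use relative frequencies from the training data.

bacterial

bacterial: (106/154) × (64/106) × (87/106) × (41/106) × (53/106) ≈ 0.0659661
viral: (17/154) × (11/17) × (3/17) × (9/17) × (2/17) ≈ 0.000785089
fungal: (31/154) × (11/31) × (10/31) × (13/31) × (9/31) ≈ 0.00280526
Highest score → bacterial.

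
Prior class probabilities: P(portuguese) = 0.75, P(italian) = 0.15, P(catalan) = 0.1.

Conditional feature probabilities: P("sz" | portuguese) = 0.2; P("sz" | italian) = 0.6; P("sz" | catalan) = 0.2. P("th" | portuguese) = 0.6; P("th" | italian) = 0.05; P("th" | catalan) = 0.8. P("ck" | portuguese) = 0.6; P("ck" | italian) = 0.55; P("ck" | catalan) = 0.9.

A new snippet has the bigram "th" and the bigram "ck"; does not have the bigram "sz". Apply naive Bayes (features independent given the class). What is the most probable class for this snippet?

portuguese

portuguese: 0.75 × (1−0.2) × 0.6 × 0.6 = 0.216
italian: 0.15 × (1−0.6) × 0.05 × 0.55 = 0.00165
catalan: 0.1 × (1−0.2) × 0.8 × 0.9 = 0.0576
Highest score → portuguese.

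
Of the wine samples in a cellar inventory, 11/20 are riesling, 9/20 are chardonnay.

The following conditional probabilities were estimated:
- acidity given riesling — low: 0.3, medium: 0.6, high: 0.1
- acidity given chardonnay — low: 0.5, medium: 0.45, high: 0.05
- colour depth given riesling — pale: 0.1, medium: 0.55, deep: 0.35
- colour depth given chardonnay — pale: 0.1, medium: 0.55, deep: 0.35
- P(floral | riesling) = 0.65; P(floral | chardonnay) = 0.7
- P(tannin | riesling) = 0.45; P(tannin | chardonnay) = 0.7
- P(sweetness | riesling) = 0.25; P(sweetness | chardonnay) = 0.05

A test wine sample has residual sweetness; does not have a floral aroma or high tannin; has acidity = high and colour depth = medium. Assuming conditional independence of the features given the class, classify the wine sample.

riesling: 0.55 × 0.1 × 0.55 × (1−0.65) × (1−0.45) × 0.25 = 0.00145578125
chardonnay: 0.45 × 0.05 × 0.55 × (1−0.7) × (1−0.7) × 0.05 = 0.0000556875
Highest score → riesling.

riesling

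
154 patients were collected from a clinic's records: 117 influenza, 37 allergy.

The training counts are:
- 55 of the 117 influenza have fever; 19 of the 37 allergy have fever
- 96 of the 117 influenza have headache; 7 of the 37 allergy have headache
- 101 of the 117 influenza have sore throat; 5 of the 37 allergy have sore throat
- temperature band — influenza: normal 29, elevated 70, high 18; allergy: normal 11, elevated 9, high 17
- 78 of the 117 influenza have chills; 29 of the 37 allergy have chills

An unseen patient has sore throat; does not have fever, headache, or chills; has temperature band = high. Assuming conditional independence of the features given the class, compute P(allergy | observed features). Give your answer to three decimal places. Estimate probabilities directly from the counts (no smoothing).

influenza: (117/154) × (62/117) × (21/117) × (101/117) × (18/117) × (39/117) ≈ 0.00319893
allergy: (37/154) × (18/37) × (30/37) × (5/37) × (17/37) × (8/37) ≈ 0.00127226
P(allergy | x) = 0.00127226 / 0.00447119 ≈ 0.285

0.285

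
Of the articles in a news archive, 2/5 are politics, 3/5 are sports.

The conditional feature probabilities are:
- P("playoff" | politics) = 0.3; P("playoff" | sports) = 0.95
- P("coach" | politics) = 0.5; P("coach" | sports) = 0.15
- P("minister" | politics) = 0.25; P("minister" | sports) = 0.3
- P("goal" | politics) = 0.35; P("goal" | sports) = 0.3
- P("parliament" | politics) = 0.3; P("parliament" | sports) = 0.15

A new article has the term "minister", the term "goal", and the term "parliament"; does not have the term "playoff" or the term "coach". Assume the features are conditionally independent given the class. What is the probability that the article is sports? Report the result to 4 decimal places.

politics: 0.4 × (1−0.3) × (1−0.5) × 0.25 × 0.35 × 0.3 = 0.003675
sports: 0.6 × (1−0.95) × (1−0.15) × 0.3 × 0.3 × 0.15 = 0.00034425
P(sports | x) = 0.00034425 / 0.00401925 ≈ 0.0857

0.0857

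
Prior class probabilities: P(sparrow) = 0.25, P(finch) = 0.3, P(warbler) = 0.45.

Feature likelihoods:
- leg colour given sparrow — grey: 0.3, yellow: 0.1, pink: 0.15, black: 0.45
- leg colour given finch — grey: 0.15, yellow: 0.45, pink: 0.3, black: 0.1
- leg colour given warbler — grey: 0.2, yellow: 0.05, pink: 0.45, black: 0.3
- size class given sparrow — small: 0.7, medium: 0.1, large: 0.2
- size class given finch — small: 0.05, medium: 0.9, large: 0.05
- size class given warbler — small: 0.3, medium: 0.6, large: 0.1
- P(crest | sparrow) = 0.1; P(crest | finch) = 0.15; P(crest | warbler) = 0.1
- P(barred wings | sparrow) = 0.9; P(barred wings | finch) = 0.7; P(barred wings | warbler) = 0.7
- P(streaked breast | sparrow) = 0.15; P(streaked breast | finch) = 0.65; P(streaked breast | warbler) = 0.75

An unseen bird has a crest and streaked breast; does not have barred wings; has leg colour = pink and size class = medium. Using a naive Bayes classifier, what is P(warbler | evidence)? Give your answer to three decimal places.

0.535

sparrow: 0.25 × 0.15 × 0.1 × 0.1 × (1−0.9) × 0.15 = 0.000005625
finch: 0.3 × 0.3 × 0.9 × 0.15 × (1−0.7) × 0.65 = 0.00236925
warbler: 0.45 × 0.45 × 0.6 × 0.1 × (1−0.7) × 0.75 = 0.00273375
P(warbler | x) = 0.00273375 / 0.005108625 ≈ 0.535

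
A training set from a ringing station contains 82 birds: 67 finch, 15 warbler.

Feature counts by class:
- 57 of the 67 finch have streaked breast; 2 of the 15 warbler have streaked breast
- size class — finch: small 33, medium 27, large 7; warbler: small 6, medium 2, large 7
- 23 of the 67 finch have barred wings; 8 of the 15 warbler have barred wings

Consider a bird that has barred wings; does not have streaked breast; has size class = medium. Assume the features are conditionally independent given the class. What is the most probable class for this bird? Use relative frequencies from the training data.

finch

finch: (67/82) × (10/67) × (27/67) × (23/67) ≈ 0.0168705
warbler: (15/82) × (13/15) × (2/15) × (8/15) ≈ 0.0112737
Highest score → finch.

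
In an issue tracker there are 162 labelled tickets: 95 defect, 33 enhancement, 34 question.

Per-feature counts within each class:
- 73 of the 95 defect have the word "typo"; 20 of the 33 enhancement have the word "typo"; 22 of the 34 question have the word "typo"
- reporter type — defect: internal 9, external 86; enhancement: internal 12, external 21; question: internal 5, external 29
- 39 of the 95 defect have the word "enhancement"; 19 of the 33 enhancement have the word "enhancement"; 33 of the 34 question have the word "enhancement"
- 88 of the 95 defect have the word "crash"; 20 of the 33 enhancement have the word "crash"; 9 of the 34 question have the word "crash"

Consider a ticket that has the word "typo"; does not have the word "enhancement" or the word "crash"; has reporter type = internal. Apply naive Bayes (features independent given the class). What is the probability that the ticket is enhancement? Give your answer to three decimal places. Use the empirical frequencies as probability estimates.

0.766

defect: (95/162) × (73/95) × (9/95) × (56/95) × (7/95) ≈ 0.00185424
enhancement: (33/162) × (20/33) × (12/33) × (14/33) × (13/33) ≈ 0.00750284
question: (34/162) × (22/34) × (5/34) × (1/34) × (25/34) ≈ 0.000431898
P(enhancement | x) = 0.00750284 / 0.009788978 ≈ 0.766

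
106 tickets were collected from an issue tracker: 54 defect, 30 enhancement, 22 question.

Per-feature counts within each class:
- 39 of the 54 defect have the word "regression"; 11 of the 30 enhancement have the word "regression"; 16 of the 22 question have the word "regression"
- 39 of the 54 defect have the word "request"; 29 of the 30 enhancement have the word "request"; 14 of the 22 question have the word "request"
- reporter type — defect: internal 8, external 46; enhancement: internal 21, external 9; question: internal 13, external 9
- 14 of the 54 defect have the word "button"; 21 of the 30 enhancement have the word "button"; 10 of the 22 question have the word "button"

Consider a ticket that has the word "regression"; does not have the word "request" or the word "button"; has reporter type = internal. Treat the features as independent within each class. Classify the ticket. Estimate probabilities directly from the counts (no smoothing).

question

defect: (54/106) × (39/54) × (15/54) × (8/54) × (40/54) ≈ 0.0112155
enhancement: (30/106) × (11/30) × (1/30) × (21/30) × (9/30) ≈ 0.000726415
question: (22/106) × (16/22) × (8/22) × (13/22) × (12/22) ≈ 0.0176913
Highest score → question.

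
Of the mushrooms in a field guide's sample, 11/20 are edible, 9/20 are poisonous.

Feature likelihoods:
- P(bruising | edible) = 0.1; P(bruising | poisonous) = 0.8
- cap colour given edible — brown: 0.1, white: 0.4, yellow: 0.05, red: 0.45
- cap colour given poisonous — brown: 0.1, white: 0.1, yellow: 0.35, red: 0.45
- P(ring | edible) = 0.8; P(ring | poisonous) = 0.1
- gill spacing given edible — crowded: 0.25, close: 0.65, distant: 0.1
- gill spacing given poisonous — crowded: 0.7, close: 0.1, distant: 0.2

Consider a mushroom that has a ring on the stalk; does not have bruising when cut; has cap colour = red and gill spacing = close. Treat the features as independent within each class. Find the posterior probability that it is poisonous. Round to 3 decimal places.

edible: 0.55 × (1−0.1) × 0.45 × 0.8 × 0.65 = 0.11583
poisonous: 0.45 × (1−0.8) × 0.45 × 0.1 × 0.1 = 0.000405
P(poisonous | x) = 0.000405 / 0.116235 ≈ 0.003

0.003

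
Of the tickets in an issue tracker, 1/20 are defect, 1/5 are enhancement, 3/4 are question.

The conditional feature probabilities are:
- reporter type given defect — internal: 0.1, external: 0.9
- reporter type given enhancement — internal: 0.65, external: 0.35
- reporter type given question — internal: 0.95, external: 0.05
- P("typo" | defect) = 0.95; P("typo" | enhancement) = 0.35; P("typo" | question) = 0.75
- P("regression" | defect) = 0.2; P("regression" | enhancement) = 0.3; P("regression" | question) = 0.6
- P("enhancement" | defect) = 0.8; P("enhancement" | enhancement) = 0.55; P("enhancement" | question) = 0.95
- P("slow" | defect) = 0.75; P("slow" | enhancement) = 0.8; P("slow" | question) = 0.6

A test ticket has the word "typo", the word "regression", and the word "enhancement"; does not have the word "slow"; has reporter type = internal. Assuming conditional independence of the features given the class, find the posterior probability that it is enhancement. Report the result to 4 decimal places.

defect: 0.05 × 0.1 × 0.95 × 0.2 × 0.8 × (1−0.75) = 0.00019
enhancement: 0.2 × 0.65 × 0.35 × 0.3 × 0.55 × (1−0.8) = 0.0015015
question: 0.75 × 0.95 × 0.75 × 0.6 × 0.95 × (1−0.6) = 0.1218375
P(enhancement | x) = 0.0015015 / 0.123529 ≈ 0.0122

0.0122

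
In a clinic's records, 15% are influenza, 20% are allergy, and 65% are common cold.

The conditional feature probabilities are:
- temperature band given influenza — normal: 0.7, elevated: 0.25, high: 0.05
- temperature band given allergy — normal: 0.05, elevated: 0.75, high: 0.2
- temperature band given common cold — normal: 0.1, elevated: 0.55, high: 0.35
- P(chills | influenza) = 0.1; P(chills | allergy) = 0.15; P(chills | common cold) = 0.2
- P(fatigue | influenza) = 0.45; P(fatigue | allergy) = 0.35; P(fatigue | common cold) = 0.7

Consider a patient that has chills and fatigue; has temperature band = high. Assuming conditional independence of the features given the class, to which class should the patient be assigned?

common cold

influenza: 0.15 × 0.05 × 0.1 × 0.45 = 0.0003375
allergy: 0.2 × 0.2 × 0.15 × 0.35 = 0.0021
common cold: 0.65 × 0.35 × 0.2 × 0.7 = 0.03185
Highest score → common cold.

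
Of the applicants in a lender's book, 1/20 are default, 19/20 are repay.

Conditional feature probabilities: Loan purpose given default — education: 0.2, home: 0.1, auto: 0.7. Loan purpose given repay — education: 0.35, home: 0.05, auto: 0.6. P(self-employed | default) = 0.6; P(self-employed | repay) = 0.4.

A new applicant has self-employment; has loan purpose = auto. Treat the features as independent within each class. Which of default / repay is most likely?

default: 0.05 × 0.7 × 0.6 = 0.021
repay: 0.95 × 0.6 × 0.4 = 0.228
Highest score → repay.

repay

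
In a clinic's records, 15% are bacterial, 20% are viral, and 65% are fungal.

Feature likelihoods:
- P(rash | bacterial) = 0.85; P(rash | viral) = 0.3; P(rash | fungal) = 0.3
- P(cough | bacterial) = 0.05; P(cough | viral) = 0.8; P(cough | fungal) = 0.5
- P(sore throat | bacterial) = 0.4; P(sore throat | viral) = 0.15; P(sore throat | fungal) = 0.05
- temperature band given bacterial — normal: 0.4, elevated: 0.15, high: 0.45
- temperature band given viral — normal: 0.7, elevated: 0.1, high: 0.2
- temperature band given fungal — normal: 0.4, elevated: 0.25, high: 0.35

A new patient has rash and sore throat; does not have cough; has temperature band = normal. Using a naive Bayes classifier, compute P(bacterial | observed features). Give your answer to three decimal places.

0.858

bacterial: 0.15 × 0.85 × (1−0.05) × 0.4 × 0.4 = 0.01938
viral: 0.2 × 0.3 × (1−0.8) × 0.15 × 0.7 = 0.00126
fungal: 0.65 × 0.3 × (1−0.5) × 0.05 × 0.4 = 0.00195
P(bacterial | x) = 0.01938 / 0.02259 ≈ 0.858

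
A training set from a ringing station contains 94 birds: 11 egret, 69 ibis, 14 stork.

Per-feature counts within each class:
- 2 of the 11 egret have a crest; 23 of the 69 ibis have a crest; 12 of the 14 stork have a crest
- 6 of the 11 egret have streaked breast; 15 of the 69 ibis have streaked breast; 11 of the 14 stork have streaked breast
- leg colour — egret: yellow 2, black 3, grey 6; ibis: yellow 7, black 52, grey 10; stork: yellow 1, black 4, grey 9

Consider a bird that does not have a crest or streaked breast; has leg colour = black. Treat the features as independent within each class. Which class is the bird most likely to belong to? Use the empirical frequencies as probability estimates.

egret: (11/94) × (9/11) × (5/11) × (3/11) ≈ 0.0118692
ibis: (69/94) × (46/69) × (54/69) × (52/69) ≈ 0.288622
stork: (14/94) × (2/14) × (3/14) × (4/14) ≈ 0.00130265
Highest score → ibis.

ibis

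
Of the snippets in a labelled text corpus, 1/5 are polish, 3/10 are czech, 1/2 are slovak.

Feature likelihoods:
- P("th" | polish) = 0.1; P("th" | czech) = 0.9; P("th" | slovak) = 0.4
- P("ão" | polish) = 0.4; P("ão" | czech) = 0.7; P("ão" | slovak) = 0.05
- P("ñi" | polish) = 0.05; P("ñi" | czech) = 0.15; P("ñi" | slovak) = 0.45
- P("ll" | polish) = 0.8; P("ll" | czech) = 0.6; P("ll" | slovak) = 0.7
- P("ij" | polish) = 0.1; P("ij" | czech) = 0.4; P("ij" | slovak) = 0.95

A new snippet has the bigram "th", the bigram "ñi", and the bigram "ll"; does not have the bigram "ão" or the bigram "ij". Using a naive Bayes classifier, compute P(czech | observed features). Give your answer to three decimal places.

0.561

polish: 0.2 × 0.1 × (1−0.4) × 0.05 × 0.8 × (1−0.1) = 0.000432
czech: 0.3 × 0.9 × (1−0.7) × 0.15 × 0.6 × (1−0.4) = 0.004374
slovak: 0.5 × 0.4 × (1−0.05) × 0.45 × 0.7 × (1−0.95) = 0.0029925
P(czech | x) = 0.004374 / 0.0077985 ≈ 0.561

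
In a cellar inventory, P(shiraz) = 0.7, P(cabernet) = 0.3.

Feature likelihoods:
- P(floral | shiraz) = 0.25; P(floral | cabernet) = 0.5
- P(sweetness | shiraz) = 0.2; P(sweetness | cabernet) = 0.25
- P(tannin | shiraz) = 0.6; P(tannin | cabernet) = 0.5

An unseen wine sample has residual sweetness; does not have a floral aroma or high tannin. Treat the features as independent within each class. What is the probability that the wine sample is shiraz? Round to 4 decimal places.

0.6914

shiraz: 0.7 × (1−0.25) × 0.2 × (1−0.6) = 0.042
cabernet: 0.3 × (1−0.5) × 0.25 × (1−0.5) = 0.01875
P(shiraz | x) = 0.042 / 0.06075 ≈ 0.6914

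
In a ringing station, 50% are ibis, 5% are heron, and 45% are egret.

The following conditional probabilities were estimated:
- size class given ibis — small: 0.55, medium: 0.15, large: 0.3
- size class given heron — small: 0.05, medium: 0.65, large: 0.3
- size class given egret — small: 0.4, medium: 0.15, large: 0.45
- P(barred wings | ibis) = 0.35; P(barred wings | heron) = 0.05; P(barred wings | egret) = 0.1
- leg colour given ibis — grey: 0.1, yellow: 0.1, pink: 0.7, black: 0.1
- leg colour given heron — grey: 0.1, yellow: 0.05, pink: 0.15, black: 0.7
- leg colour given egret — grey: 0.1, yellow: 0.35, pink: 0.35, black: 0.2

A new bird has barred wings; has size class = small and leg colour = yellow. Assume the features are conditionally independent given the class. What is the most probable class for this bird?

ibis

ibis: 0.5 × 0.55 × 0.35 × 0.1 = 0.009625
heron: 0.05 × 0.05 × 0.05 × 0.05 = 0.00000625
egret: 0.45 × 0.4 × 0.1 × 0.35 = 0.0063
Highest score → ibis.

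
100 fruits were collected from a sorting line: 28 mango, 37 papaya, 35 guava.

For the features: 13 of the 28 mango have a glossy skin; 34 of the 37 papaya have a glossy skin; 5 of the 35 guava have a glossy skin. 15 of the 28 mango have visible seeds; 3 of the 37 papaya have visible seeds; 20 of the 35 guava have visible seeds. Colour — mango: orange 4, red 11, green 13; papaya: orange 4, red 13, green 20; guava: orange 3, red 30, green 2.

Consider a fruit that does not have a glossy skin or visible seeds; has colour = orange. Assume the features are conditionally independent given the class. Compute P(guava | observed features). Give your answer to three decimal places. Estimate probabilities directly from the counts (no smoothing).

0.460

mango: (28/100) × (15/28) × (13/28) × (4/28) ≈ 0.00994898
papaya: (37/100) × (3/37) × (34/37) × (4/37) ≈ 0.00298028
guava: (35/100) × (30/35) × (15/35) × (3/35) ≈ 0.0110204
P(guava | x) = 0.0110204 / 0.02394966 ≈ 0.460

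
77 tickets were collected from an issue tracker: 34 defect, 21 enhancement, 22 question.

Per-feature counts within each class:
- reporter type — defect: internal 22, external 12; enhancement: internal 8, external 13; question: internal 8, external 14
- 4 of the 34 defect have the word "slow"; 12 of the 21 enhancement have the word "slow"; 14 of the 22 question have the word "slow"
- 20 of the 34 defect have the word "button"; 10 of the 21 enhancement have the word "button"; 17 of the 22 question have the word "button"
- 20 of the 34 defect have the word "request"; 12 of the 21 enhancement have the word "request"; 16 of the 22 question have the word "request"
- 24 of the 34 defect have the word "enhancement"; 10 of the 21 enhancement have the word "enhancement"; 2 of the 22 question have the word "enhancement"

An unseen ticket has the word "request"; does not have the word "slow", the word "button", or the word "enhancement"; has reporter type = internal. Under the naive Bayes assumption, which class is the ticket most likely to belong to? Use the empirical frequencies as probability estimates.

defect

defect: (34/77) × (22/34) × (30/34) × (14/34) × (20/34) × (10/34) ≈ 0.0179596
enhancement: (21/77) × (8/21) × (9/21) × (11/21) × (12/21) × (11/21) ≈ 0.00698122
question: (22/77) × (8/22) × (8/22) × (5/22) × (16/22) × (20/22) ≈ 0.00567699
Highest score → defect.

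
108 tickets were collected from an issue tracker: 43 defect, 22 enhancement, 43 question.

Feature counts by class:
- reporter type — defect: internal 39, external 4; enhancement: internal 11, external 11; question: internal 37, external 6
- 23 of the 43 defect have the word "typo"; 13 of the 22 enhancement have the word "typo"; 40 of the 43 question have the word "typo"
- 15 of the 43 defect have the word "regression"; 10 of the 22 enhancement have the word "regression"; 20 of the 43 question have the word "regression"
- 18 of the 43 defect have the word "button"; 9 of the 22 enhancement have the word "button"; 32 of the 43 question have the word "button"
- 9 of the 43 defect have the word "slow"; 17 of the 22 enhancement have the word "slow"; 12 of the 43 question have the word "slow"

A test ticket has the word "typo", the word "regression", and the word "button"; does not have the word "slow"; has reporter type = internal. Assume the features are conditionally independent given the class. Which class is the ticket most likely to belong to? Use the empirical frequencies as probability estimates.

defect: (43/108) × (39/43) × (23/43) × (15/43) × (18/43) × (34/43) ≈ 0.0223017
enhancement: (22/108) × (11/22) × (13/22) × (10/22) × (9/22) × (5/22) ≈ 0.00254351
question: (43/108) × (37/43) × (40/43) × (20/43) × (32/43) × (31/43) ≈ 0.0795254
Highest score → question.

question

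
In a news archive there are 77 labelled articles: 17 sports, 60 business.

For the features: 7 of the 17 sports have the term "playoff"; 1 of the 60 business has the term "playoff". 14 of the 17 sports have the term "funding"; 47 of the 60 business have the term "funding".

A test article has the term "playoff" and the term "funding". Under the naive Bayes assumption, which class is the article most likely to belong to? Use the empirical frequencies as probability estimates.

sports: (17/77) × (7/17) × (14/17) ≈ 0.0748663
business: (60/77) × (1/60) × (47/60) ≈ 0.0101732
Highest score → sports.

sports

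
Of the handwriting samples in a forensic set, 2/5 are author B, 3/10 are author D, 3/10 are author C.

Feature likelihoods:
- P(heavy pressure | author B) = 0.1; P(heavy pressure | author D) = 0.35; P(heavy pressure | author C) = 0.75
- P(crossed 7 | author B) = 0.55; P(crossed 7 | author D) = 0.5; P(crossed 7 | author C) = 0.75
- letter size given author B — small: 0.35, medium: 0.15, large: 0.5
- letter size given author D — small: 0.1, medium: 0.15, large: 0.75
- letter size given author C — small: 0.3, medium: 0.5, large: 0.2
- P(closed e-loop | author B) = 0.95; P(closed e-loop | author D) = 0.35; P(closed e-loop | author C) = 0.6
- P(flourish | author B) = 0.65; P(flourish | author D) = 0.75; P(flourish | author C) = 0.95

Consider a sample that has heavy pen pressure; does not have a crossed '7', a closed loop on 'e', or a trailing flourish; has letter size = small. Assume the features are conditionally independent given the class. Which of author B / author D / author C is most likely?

author B: 0.4 × 0.1 × (1−0.55) × 0.35 × (1−0.95) × (1−0.65) = 0.00011025
author D: 0.3 × 0.35 × (1−0.5) × 0.1 × (1−0.35) × (1−0.75) = 0.000853125
author C: 0.3 × 0.75 × (1−0.75) × 0.3 × (1−0.6) × (1−0.95) = 0.0003375
Highest score → author D.

author D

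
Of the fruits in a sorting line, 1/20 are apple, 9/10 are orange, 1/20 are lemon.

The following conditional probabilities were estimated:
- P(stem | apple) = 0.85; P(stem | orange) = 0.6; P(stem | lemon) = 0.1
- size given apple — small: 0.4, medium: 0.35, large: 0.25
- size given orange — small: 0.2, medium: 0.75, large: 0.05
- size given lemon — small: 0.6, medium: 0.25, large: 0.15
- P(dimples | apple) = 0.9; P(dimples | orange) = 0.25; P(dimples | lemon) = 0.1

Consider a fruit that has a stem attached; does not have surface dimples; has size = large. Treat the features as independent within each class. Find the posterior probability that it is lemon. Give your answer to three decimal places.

apple: 0.05 × 0.85 × 0.25 × (1−0.9) = 0.0010625
orange: 0.9 × 0.6 × 0.05 × (1−0.25) = 0.02025
lemon: 0.05 × 0.1 × 0.15 × (1−0.1) = 0.000675
P(lemon | x) = 0.000675 / 0.0219875 ≈ 0.031

0.031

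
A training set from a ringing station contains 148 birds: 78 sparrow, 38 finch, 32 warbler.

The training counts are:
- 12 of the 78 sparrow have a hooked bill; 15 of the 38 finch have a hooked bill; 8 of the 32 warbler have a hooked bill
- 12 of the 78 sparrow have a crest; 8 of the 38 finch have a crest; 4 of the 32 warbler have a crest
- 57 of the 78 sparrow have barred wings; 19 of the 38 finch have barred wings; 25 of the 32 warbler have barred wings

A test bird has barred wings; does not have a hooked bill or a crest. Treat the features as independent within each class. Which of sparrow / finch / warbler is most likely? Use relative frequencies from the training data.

sparrow

sparrow: (78/148) × (66/78) × (66/78) × (57/78) ≈ 0.275748
finch: (38/148) × (23/38) × (30/38) × (19/38) ≈ 0.0613442
warbler: (32/148) × (24/32) × (28/32) × (25/32) ≈ 0.110853
Highest score → sparrow.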